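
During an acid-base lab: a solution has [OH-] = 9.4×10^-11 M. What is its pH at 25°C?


pOH = -log10([OH-]) = -log10(9.4×10^-11)
= 11 - log10(9.4) = 10.03
pH = 14 - pOH = 14 - 10.03 = 3.97

3.97


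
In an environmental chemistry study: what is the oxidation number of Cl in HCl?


halide: -1
Oxidation number: -1

-1


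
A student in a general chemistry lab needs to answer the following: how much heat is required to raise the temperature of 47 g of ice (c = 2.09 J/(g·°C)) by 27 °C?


q = mcΔT = 47 × 2.09 × 27
= 2652.21 J

2652.21 J


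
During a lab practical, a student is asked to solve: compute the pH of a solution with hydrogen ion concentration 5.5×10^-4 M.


pH = -log10([H+]) = -log10(5.5×10^-4)
= 4 - log10(5.5)
= 4 - 0.74
= 3.26

3.26


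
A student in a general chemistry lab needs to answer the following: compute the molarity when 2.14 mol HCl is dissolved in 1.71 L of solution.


M = n/V = 2.14/1.71 = 1.251 mol/L

1.251 M


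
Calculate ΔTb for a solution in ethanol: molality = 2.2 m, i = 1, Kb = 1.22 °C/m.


ΔTb = Kb × m × i
= 1.22 × 2.2 × 1
= 2.684 °C

2.684 °C


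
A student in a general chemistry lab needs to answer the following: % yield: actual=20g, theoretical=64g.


% yield = actual/theoretical × 100
= 20/64 × 100
= 31.25%

31.25%


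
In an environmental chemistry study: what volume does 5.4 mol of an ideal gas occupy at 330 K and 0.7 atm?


PV = nRT  (R = 0.08206 L·atm/(mol·K))
V = nRT/P = 5.4×0.08206×330/0.7
= 208.901 L

208.901 L


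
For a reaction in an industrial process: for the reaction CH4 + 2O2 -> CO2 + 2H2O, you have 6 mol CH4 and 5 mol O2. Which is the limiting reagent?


Mole ratio available / coefficient:
  CH4: 6/1 = 6.000
  O2: 5/2 = 2.500
Smaller ratio is limiting.

O2


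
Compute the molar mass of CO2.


M(CO2) = 1×12.01 + 2×16.0
= 12.01 + 32.0
= 44.01 g/mol

44.01 g/mol


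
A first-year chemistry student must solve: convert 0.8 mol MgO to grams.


M(MgO) = 40.31 g/mol
mass = n × M = 0.8 × 40.31 = 32.25 g

32.25 g


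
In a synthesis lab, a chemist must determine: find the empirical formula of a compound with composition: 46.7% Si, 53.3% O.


Assume 100 g sample. Moles of each element:
  Si: 46.7/28.09 = 1.663 mol
  O: 53.3/16.0 = 3.331 mol
Divide by smallest (1.663):
  Si: 1.663/1.663 = 1.0
  O: 3.331/1.663 = 2.0
Empirical formula: SiO2

SiO2


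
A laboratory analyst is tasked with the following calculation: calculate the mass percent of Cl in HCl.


M(HCl) = 1×1.008 + 1×35.45 = 36.458 g/mol
Mass of Cl = 1 × 35.45 = 35.45 g/mol
% Cl = 35.45/36.458 × 100 = 97.24%

97.24%


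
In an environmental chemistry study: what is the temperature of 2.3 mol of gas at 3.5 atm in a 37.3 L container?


PV = nRT  (R = 0.08206 L·atm/(mol·K))
T = PV/(nR) = 3.5×37.3/(2.3×0.08206)
= 130.55/0.188738
= 691.70 K

691.70 K


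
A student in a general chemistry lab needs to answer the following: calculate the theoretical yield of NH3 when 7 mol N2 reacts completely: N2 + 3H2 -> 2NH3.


Mole ratio NH3:N2 = 2:1
n(NH3) = 7 × 2/1 = 14.000 mol
mass = 14.000 × 17.03 = 238.42 g

238.42 g


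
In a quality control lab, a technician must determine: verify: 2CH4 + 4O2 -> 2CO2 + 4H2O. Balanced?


Equation: 2CH4 + 4O2 -> 2CO2 + 4H2O
Check atoms: C: 2=2, H: 8=8, O: 8=8
Balanced

Yes, balanced


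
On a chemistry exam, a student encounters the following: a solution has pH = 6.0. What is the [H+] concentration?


[H+] = 10^(-pH) = 10^(-6.0)
= 1.0×10^-6 M

1.0×10^-6 M


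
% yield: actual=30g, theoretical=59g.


% yield = actual/theoretical × 100
= 30/59 × 100
= 50.85%

50.85%


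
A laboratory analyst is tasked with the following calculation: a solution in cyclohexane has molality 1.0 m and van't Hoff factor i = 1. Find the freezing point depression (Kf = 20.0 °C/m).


ΔTf = Kf × m × i
= 20.0 × 1.0 × 1
= 20.0 °C

20.0 °C


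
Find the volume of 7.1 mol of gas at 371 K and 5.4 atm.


PV = nRT  (R = 0.08206 L·atm/(mol·K))
V = nRT/P = 7.1×0.08206×371/5.4
= 40.029 L

40.029 L


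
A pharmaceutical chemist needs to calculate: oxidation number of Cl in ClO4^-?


x + 4(-2) = -1, so x = +7
Oxidation number: +7

+7


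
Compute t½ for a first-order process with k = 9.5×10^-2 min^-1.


t½ = ln2/k = 0.693147/(9.5×10^-2 min^-1)
= 7.296 min

7.296 min


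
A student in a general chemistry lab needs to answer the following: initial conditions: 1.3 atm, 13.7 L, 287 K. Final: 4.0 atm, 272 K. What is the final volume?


P1V1/T1 = P2V2/T2
V2 = P1V1T2/(T1P2)
= 1.3×13.7×272/(287×4.0)
= 4.22 L

4.22 L


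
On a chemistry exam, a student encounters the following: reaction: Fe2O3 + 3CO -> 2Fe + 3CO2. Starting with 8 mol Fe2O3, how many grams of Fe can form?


Mole ratio Fe:Fe2O3 = 2:1
n(Fe) = 8 × 2/1 = 16.000 mol
mass = 16.000 × 55.85 = 893.6 g

893.6 g


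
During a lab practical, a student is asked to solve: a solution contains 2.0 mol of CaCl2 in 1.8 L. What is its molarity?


M = n/V = 2.0/1.8 = 1.111 mol/L

1.111 M


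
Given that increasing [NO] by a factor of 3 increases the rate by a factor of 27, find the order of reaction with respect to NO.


rate ∝ [NO]^n
3^n = 27 → n = 3
Order in NO: 3

3


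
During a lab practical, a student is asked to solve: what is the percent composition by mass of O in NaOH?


M(NaOH) = 1×22.99 + 1×16.0 + 1×1.008 = 39.998 g/mol
Mass of O = 1 × 16.0 = 16.00 g/mol
% O = 16.00/39.998 × 100 = 40.00%

40.00%


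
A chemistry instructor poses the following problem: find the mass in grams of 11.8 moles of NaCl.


M(NaCl) = 58.44 g/mol
mass = n × M = 11.8 × 58.44 = 689.59 g

689.59 g


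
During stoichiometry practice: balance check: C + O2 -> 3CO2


Equation: C + O2 -> 3CO2
Check atoms: C: 1≠3, O: 2≠6
Not balanced

No, not balanced


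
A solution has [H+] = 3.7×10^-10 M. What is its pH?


pH = -log10([H+]) = -log10(3.7×10^-10)
= 10 - log10(3.7)
= 10 - 0.57
= 9.43

9.43


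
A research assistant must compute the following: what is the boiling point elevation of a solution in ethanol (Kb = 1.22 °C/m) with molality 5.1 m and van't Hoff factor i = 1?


ΔTb = Kb × m × i
= 1.22 × 5.1 × 1
= 6.222 °C

6.222 °C


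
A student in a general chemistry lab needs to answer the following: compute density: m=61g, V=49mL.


ρ = mass/volume
= 61/49
= 1.245 g/mL

1.245 g/mL


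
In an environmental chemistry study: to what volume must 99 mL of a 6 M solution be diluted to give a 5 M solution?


C1V1 = C2V2
6 × 99 = 5 × V2
V2 = 594/5 = 118.8 mL

118.8 mL


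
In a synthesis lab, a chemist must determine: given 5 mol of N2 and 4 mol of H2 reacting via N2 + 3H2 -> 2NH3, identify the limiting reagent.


Mole ratio available / coefficient:
  N2: 5/1 = 5.000
  H2: 4/3 = 1.333
Smaller ratio is limiting.

H2


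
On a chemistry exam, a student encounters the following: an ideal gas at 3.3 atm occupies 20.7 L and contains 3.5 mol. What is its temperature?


PV = nRT  (R = 0.08206 L·atm/(mol·K))
T = PV/(nR) = 3.3×20.7/(3.5×0.08206)
= 68.31/0.287210
= 237.84 K

237.84 K


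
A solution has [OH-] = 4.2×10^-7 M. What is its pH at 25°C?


pOH = -log10([OH-]) = -log10(4.2×10^-7)
= 7 - log10(4.2) = 6.38
pH = 14 - pOH = 14 - 6.38 = 7.62

7.62


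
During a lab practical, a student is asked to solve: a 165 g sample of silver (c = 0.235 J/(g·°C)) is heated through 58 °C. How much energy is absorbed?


q = mcΔT = 165 × 0.235 × 58
= 2248.95 J

2248.95 J


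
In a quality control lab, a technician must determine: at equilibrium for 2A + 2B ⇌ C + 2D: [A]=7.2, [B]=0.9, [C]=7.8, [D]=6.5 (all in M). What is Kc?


Kc = [C][D]^2/([A]^2[B]^2)
= (7.8^1 × 6.5^2)/(7.2^2 × 0.9^2)
= 329.55/41.9904
= 7.848

7.848


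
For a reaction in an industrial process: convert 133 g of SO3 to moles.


M(SO3) = 80.07 g/mol
n = mass/M = 133/80.07 = 1.661 mol

1.661 mol


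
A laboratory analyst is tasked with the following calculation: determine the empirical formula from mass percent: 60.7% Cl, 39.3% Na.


Assume 100 g sample. Moles of each element:
  Cl: 60.7/35.45 = 1.712 mol
  Na: 39.3/22.99 = 1.709 mol
Divide by smallest (1.709):
  Cl: 1.712/1.709 = 1.0
  Na: 1.709/1.709 = 1.0
Empirical formula: NaCl

NaCl


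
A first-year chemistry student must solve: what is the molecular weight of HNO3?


M(HNO3) = 1×1.008 + 1×14.01 + 3×16.0
= 1.01 + 14.01 + 48.0
= 63.02 g/mol

63.02 g/mol


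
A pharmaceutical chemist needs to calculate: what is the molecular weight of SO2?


M(SO2) = 1×32.07 + 2×16.0
= 32.07 + 32.0
= 64.07 g/mol

64.07 g/mol


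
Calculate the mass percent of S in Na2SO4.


M(Na2SO4) = 2×22.99 + 1×32.07 + 4×16.0 = 142.05 g/mol
Mass of S = 1 × 32.07 = 32.07 g/mol
% S = 32.07/142.05 × 100 = 22.58%

22.58%


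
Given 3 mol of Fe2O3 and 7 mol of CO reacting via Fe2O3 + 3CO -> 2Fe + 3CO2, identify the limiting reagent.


Mole ratio available / coefficient:
  Fe2O3: 3/1 = 3.000
  CO: 7/3 = 2.333
Smaller ratio is limiting.

CO


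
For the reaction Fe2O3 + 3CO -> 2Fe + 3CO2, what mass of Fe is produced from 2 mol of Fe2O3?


Mole ratio Fe:Fe2O3 = 2:1
n(Fe) = 2 × 2/1 = 4.000 mol
mass = 4.000 × 55.85 = 223.4 g

223.4 g


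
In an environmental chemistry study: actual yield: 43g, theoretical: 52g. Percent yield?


% yield = actual/theoretical × 100
= 43/52 × 100
= 82.69%

82.69%


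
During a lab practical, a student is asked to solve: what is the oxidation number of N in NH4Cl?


x + 4(+1) + (-1) = 0, so x = -3
Oxidation number: -3

-3


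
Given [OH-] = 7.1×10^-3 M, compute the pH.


pOH = -log10([OH-]) = -log10(7.1×10^-3)
= 3 - log10(7.1) = 2.15
pH = 14 - pOH = 14 - 2.15 = 11.85

11.85


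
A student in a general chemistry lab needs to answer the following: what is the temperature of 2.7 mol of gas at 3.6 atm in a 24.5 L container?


PV = nRT  (R = 0.08206 L·atm/(mol·K))
T = PV/(nR) = 3.6×24.5/(2.7×0.08206)
= 88.20/0.221562
= 398.08 K

398.08 K


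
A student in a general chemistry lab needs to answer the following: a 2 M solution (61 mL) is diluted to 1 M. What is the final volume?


C1V1 = C2V2
2 × 61 = 1 × V2
V2 = 122/1 = 122.0 mL

122.0 mL


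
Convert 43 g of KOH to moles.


M(KOH) = 56.11 g/mol
n = mass/M = 43/56.11 = 0.7664 mol

0.7664 mol


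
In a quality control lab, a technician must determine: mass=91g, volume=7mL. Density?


ρ = mass/volume
= 91/7
= 13.0 g/mL

13.0 g/mL


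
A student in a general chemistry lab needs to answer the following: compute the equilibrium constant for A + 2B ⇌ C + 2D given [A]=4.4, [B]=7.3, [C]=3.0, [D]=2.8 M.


Kc = [C][D]^2/([A][B]^2)
= (3.0^1 × 2.8^2)/(4.4^1 × 7.3^2)
= 23.52/234.476
= 0.1003

0.1003


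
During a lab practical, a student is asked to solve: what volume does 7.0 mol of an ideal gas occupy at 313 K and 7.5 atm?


PV = nRT  (R = 0.08206 L·atm/(mol·K))
V = nRT/P = 7.0×0.08206×313/7.5
= 23.972 L

23.972 L


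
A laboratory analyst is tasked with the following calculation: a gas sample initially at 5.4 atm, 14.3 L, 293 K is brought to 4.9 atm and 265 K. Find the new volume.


P1V1/T1 = P2V2/T2
V2 = P1V1T2/(T1P2)
= 5.4×14.3×265/(293×4.9)
= 14.253 L

14.253 L


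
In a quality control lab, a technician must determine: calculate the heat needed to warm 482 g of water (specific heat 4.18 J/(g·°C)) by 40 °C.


q = mcΔT = 482 × 4.18 × 40
= 80590.40 J

80590.40 J


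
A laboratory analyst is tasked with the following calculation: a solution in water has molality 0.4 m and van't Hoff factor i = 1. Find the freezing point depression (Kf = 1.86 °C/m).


ΔTf = Kf × m × i
= 1.86 × 0.4 × 1
= 0.744 °C

0.744 °C


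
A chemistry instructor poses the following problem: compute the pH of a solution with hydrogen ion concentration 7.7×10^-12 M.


pH = -log10([H+]) = -log10(7.7×10^-12)
= 12 - log10(7.7)
= 12 - 0.89
= 11.11

11.11


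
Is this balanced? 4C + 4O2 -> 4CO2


Equation: 4C + 4O2 -> 4CO2
Check atoms: C: 4=4, O: 8=8
Balanced

Yes, balanced


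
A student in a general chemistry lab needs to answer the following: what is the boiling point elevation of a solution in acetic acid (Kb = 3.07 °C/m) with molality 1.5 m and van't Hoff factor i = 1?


ΔTb = Kb × m × i
= 3.07 × 1.5 × 1
= 4.605 °C

4.605 °C


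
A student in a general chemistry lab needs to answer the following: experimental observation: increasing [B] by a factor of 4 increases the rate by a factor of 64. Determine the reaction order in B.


rate ∝ [B]^n
4^n = 64 → n = 3
Order in B: 3

3


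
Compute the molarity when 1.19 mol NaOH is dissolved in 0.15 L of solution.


M = n/V = 1.19/0.15 = 7.933 mol/L

7.933 M


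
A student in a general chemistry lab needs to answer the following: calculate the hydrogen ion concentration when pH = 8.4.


[H+] = 10^(-pH) = 10^(-8.4)
= 3.98×10^-9 M

3.98×10^-9 M


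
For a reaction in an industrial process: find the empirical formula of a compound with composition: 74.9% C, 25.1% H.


Assume 100 g sample. Moles of each element:
  C: 74.9/12.01 = 6.236 mol
  H: 25.1/1.008 = 24.901 mol
Divide by smallest (6.236):
  C: 6.236/6.236 = 1.0
  H: 24.901/6.236 = 3.99
Empirical formula: CH4

CH4


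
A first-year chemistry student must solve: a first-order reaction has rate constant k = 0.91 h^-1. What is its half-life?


t½ = ln2/k = 0.693147/(0.91 h^-1)
= 0.7617 h

0.7617 h


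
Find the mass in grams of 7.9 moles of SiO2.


M(SiO2) = 60.09 g/mol
mass = n × M = 7.9 × 60.09 = 474.71 g

474.71 g


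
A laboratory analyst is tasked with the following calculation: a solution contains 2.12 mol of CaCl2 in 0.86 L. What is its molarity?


M = n/V = 2.12/0.86 = 2.465 mol/L

2.465 M


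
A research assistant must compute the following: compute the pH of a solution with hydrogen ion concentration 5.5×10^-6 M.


pH = -log10([H+]) = -log10(5.5×10^-6)
= 6 - log10(5.5)
= 6 - 0.74
= 5.26

5.26


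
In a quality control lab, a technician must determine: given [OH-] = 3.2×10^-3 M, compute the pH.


pOH = -log10([OH-]) = -log10(3.2×10^-3)
= 3 - log10(3.2) = 2.49
pH = 14 - pOH = 14 - 2.49 = 11.51

11.51


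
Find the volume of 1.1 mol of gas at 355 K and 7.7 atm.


PV = nRT  (R = 0.08206 L·atm/(mol·K))
V = nRT/P = 1.1×0.08206×355/7.7
= 4.162 L

4.162 L


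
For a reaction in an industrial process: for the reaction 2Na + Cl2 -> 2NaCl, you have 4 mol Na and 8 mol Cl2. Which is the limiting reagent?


Mole ratio available / coefficient:
  Na: 4/2 = 2.000
  Cl2: 8/1 = 8.000
Smaller ratio is limiting.

Na


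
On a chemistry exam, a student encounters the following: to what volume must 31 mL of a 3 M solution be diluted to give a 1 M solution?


C1V1 = C2V2
3 × 31 = 1 × V2
V2 = 93/1 = 93.0 mL

93.0 mL


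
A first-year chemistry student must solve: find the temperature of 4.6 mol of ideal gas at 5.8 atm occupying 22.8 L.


PV = nRT  (R = 0.08206 L·atm/(mol·K))
T = PV/(nR) = 5.8×22.8/(4.6×0.08206)
= 132.24/0.377476
= 350.33 K

350.33 K


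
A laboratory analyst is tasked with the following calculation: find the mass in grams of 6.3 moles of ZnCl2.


M(ZnCl2) = 136.28 g/mol
mass = n × M = 6.3 × 136.28 = 858.56 g

858.56 g


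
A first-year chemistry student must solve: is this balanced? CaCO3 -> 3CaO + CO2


Equation: CaCO3 -> 3CaO + CO2
Check atoms: C: 1=1, Ca: 1≠3, O: 3≠5
Not balanced

No, not balanced


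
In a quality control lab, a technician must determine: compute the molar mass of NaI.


M(NaI) = 1×22.99 + 1×126.9
= 22.99 + 126.9
= 149.89 g/mol

149.89 g/mol


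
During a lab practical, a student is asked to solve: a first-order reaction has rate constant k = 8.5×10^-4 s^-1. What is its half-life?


t½ = ln2/k = 0.693147/(8.5×10^-4 s^-1)
= 815.5 s

815.5 s


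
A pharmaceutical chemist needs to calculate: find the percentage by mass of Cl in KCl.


M(KCl) = 1×39.1 + 1×35.45 = 74.55 g/mol
Mass of Cl = 1 × 35.45 = 35.45 g/mol
% Cl = 35.45/74.55 × 100 = 47.55%

47.55%


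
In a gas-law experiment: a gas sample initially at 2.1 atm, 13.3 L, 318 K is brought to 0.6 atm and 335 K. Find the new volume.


P1V1/T1 = P2V2/T2
V2 = P1V1T2/(T1P2)
= 2.1×13.3×335/(318×0.6)
= 49.039 L

49.039 L


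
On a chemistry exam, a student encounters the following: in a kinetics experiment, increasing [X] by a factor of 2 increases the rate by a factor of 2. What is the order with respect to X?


rate ∝ [X]^n
2^n = 2 → n = 1
Order in X: 1

1


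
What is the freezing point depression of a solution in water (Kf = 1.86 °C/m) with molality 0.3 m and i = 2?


ΔTf = Kf × m × i
= 1.86 × 0.3 × 2
= 1.116 °C

1.116 °C


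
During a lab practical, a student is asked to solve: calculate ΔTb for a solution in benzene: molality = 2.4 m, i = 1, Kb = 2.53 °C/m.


ΔTb = Kb × m × i
= 2.53 × 2.4 × 1
= 6.072 °C

6.072 °C


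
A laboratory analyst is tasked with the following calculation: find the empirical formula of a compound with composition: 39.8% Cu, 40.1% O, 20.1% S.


Assume 100 g sample. Moles of each element:
  Cu: 39.8/63.55 = 0.626 mol
  O: 40.1/16.0 = 2.506 mol
  S: 20.1/32.07 = 0.627 mol
Divide by smallest (0.626):
  Cu: 0.626/0.626 = 1.0
  O: 2.506/0.626 = 4.0
  S: 0.627/0.626 = 1.0
Empirical formula: CuSO4

CuSO4


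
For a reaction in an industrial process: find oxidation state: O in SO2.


O is usually -2
Oxidation number: -2

-2


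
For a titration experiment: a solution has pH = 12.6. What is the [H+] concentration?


[H+] = 10^(-pH) = 10^(-12.6)
= 2.51×10^-13 M

2.51×10^-13 M


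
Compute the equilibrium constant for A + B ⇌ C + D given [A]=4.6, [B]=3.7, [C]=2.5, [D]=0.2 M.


Kc = [C][D]/([A][B])
= (2.5^1 × 0.2^1)/(4.6^1 × 3.7^1)
= 0.5/17.02
= 0.02938

0.02938


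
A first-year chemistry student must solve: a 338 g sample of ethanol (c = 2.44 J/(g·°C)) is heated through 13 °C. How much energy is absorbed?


q = mcΔT = 338 × 2.44 × 13
= 10721.36 J

10721.36 J


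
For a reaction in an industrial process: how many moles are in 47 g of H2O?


M(H2O) = 18.02 g/mol
n = mass/M = 47/18.02 = 2.6082 mol

2.6082 mol


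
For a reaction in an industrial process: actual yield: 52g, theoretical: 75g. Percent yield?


% yield = actual/theoretical × 100
= 52/75 × 100
= 69.33%

69.33%


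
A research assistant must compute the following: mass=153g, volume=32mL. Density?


ρ = mass/volume
= 153/32
= 4.781 g/mL

4.781 g/mL


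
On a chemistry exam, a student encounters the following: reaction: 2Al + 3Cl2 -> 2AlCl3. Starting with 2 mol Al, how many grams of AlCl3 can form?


Mole ratio AlCl3:Al = 2:2
n(AlCl3) = 2 × 2/2 = 2.000 mol
mass = 2.000 × 133.33 = 266.66 g

266.66 g


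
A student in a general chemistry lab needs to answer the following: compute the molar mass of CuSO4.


M(CuSO4) = 1×63.55 + 1×32.07 + 4×16.0
= 63.55 + 32.07 + 64.0
= 159.62 g/mol

159.62 g/mol


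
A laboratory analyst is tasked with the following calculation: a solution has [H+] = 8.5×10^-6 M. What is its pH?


pH = -log10([H+]) = -log10(8.5×10^-6)
= 6 - log10(8.5)
= 6 - 0.93
= 5.07

5.07


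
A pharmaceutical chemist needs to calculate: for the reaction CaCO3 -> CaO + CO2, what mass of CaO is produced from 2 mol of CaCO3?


Mole ratio CaO:CaCO3 = 1:1
n(CaO) = 2 × 1/1 = 2.000 mol
mass = 2.000 × 56.08 = 112.16 g

112.16 g


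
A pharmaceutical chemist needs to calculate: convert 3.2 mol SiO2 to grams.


M(SiO2) = 60.09 g/mol
mass = n × M = 3.2 × 60.09 = 192.29 g

192.29 g


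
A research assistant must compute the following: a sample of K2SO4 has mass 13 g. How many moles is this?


M(K2SO4) = 174.27 g/mol
n = mass/M = 13/174.27 = 0.0746 mol

0.0746 mol


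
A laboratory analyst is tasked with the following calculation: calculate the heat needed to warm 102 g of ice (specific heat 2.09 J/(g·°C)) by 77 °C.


q = mcΔT = 102 × 2.09 × 77
= 16414.86 J

16414.86 J


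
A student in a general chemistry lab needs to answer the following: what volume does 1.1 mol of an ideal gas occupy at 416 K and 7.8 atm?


PV = nRT  (R = 0.08206 L·atm/(mol·K))
V = nRT/P = 1.1×0.08206×416/7.8
= 4.814 L

4.814 L


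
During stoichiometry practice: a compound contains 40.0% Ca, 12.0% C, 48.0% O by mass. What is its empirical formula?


Assume 100 g sample. Moles of each element:
  Ca: 40.0/40.08 = 0.998 mol
  C: 12.0/12.01 = 0.999 mol
  O: 48.0/16.0 = 3.0 mol
Divide by smallest (0.998):
  Ca: 0.998/0.998 = 1.0
  C: 0.999/0.998 = 1.0
  O: 3.0/0.998 = 3.01
Empirical formula: CaCO3

CaCO3


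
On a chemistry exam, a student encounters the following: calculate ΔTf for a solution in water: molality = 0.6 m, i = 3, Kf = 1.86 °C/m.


ΔTf = Kf × m × i
= 1.86 × 0.6 × 3
= 3.348 °C

3.348 °C


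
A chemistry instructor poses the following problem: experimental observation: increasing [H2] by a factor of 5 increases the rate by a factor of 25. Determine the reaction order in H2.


rate ∝ [H2]^n
5^n = 25 → n = 2
Order in H2: 2

2


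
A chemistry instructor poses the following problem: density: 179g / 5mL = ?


ρ = mass/volume
= 179/5
= 35.8 g/mL

35.8 g/mL


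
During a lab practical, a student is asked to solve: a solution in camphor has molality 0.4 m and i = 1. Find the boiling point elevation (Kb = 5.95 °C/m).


ΔTb = Kb × m × i
= 5.95 × 0.4 × 1
= 2.38 °C

2.38 °C


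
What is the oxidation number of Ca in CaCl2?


Group 2 metal: +2
Oxidation number: +2

+2


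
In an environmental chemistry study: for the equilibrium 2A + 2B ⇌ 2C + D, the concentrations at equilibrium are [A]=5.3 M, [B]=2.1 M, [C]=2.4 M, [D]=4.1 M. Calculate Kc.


Kc = [C]^2[D]/([A]^2[B]^2)
= (2.4^2 × 4.1^1)/(5.3^2 × 2.1^2)
= 23.616/123.8769
= 0.1906

0.1906


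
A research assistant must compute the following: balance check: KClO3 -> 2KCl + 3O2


Equation: KClO3 -> 2KCl + 3O2
Check atoms: Cl: 1≠2, K: 1≠2, O: 3≠6
Not balanced

No, not balanced


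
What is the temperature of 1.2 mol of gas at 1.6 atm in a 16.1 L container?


PV = nRT  (R = 0.08206 L·atm/(mol·K))
T = PV/(nR) = 1.6×16.1/(1.2×0.08206)
= 25.76/0.098472
= 261.60 K

261.60 K


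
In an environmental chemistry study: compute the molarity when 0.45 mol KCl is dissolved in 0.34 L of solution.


M = n/V = 0.45/0.34 = 1.324 mol/L

1.324 M


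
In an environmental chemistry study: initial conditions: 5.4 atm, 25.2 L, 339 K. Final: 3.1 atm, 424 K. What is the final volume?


P1V1/T1 = P2V2/T2
V2 = P1V1T2/(T1P2)
= 5.4×25.2×424/(339×3.1)
= 54.903 L

54.903 L


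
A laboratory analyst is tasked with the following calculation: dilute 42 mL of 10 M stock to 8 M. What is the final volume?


C1V1 = C2V2
10 × 42 = 8 × V2
V2 = 420/8 = 52.5 mL

52.5 mL


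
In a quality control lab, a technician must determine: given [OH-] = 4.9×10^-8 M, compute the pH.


pOH = -log10([OH-]) = -log10(4.9×10^-8)
= 8 - log10(4.9) = 7.31
pH = 14 - pOH = 14 - 7.31 = 6.69

6.69


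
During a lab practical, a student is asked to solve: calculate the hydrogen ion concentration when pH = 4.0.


[H+] = 10^(-pH) = 10^(-4.0)
= 1.0×10^-4 M

1.0×10^-4 M


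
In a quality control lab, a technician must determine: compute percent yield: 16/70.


% yield = actual/theoretical × 100
= 16/70 × 100
= 22.86%

22.86%


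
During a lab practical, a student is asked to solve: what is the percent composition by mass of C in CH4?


M(CH4) = 1×12.01 + 4×1.008 = 16.042 g/mol
Mass of C = 1 × 12.01 = 12.01 g/mol
% C = 12.01/16.042 × 100 = 74.87%

74.87%


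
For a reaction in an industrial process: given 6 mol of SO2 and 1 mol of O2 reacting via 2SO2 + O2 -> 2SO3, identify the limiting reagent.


Mole ratio available / coefficient:
  SO2: 6/2 = 3.000
  O2: 1/1 = 1.000
Smaller ratio is limiting.

O2


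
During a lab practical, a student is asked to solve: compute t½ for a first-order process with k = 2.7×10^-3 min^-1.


t½ = ln2/k = 0.693147/(2.7×10^-3 min^-1)
= 256.7 min

256.7 min


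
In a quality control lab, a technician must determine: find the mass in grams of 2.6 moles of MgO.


M(MgO) = 40.31 g/mol
mass = n × M = 2.6 × 40.31 = 104.81 g

104.81 g


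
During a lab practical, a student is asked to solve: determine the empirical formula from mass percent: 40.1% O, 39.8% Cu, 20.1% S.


Assume 100 g sample. Moles of each element:
  O: 40.1/16.0 = 2.506 mol
  Cu: 39.8/63.55 = 0.626 mol
  S: 20.1/32.07 = 0.627 mol
Divide by smallest (0.626):
  O: 2.506/0.626 = 4.0
  Cu: 0.626/0.626 = 1.0
  S: 0.627/0.626 = 1.0
Empirical formula: CuSO4

CuSO4


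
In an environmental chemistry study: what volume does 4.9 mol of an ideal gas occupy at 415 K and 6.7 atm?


PV = nRT  (R = 0.08206 L·atm/(mol·K))
V = nRT/P = 4.9×0.08206×415/6.7
= 24.906 L

24.906 L


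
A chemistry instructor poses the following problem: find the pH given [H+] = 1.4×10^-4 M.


pH = -log10([H+]) = -log10(1.4×10^-4)
= 4 - log10(1.4)
= 4 - 0.15
= 3.85

3.85


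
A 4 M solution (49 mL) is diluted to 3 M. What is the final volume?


C1V1 = C2V2
4 × 49 = 3 × V2
V2 = 196/3 = 65.33 mL

65.33 mL


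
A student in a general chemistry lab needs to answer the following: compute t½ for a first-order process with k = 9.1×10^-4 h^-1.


t½ = ln2/k = 0.693147/(9.1×10^-4 h^-1)
= 761.7 h

761.7 h


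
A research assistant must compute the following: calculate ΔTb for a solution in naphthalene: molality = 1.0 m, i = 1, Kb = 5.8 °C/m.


ΔTb = Kb × m × i
= 5.8 × 1.0 × 1
= 5.8 °C

5.8 °C


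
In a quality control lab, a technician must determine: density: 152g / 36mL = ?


ρ = mass/volume
= 152/36
= 4.222 g/mL

4.222 g/mL


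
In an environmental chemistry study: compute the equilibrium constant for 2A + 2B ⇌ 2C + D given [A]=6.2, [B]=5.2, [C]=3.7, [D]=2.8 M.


Kc = [C]^2[D]/([A]^2[B]^2)
= (3.7^2 × 2.8^1)/(6.2^2 × 5.2^2)
= 38.332/1039.4176
= 0.03688

0.03688


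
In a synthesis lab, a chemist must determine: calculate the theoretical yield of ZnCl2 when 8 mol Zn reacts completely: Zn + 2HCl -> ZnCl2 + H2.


Mole ratio ZnCl2:Zn = 1:1
n(ZnCl2) = 8 × 1/1 = 8.000 mol
mass = 8.000 × 136.28 = 1090.24 g

1090.24 g


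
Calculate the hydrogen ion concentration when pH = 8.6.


[H+] = 10^(-pH) = 10^(-8.6)
= 2.51×10^-9 M

2.51×10^-9 M


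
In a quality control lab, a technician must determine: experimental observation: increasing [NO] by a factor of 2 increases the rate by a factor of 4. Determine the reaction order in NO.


rate ∝ [NO]^n
2^n = 4 → n = 2
Order in NO: 2

2


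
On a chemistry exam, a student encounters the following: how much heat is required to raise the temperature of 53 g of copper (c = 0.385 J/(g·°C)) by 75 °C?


q = mcΔT = 53 × 0.385 × 75
= 1530.38 J

1530.38 J


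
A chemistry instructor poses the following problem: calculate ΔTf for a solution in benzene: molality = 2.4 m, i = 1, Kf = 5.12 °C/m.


ΔTf = Kf × m × i
= 5.12 × 2.4 × 1
= 12.288 °C

12.288 °C


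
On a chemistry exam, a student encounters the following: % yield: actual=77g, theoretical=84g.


% yield = actual/theoretical × 100
= 77/84 × 100
= 91.67%

91.67%


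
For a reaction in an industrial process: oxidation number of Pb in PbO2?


x + 2(-2) = 0, so x = +4
Oxidation number: +4

+4


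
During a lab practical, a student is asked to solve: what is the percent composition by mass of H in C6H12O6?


M(C6H12O6) = 6×12.01 + 12×1.008 + 6×16.0 = 180.156 g/mol
Mass of H = 12 × 1.008 = 12.096 g/mol
% H = 12.096/180.156 × 100 = 6.71%

6.71%


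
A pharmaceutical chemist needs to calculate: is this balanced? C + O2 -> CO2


Equation: C + O2 -> CO2
Check atoms: C: 1=1, O: 2=2
Balanced

Yes, balanced


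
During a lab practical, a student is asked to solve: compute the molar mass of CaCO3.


M(CaCO3) = 1×40.08 + 1×12.01 + 3×16.0
= 40.08 + 12.01 + 48.0
= 100.09 g/mol

100.09 g/mol


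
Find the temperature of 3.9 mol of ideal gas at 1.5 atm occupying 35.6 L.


PV = nRT  (R = 0.08206 L·atm/(mol·K))
T = PV/(nR) = 1.5×35.6/(3.9×0.08206)
= 53.40/0.320034
= 166.86 K

166.86 K


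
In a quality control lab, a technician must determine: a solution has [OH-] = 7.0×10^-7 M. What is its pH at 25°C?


pOH = -log10([OH-]) = -log10(7.0×10^-7)
= 7 - log10(7.0) = 6.15
pH = 14 - pOH = 14 - 6.15 = 7.85

7.85


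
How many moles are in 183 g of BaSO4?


M(BaSO4) = 233.4 g/mol
n = mass/M = 183/233.4 = 0.7841 mol

0.7841 mol


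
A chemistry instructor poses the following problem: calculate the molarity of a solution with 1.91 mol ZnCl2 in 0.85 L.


M = n/V = 1.91/0.85 = 2.247 mol/L

2.247 M


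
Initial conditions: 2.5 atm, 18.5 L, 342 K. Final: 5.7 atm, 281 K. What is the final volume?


P1V1/T1 = P2V2/T2
V2 = P1V1T2/(T1P2)
= 2.5×18.5×281/(342×5.7)
= 6.667 L

6.667 L


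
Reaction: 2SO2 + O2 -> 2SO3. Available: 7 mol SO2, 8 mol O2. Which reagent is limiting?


Mole ratio available / coefficient:
  SO2: 7/2 = 3.500
  O2: 8/1 = 8.000
Smaller ratio is limiting.

SO2


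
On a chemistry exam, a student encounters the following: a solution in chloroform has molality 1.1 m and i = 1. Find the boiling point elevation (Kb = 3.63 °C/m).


ΔTb = Kb × m × i
= 3.63 × 1.1 × 1
= 3.993 °C

3.993 °C


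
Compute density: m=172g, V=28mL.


ρ = mass/volume
= 172/28
= 6.143 g/mL

6.143 g/mL


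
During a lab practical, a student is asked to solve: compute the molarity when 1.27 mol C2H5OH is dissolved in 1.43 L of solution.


M = n/V = 1.27/1.43 = 0.888 mol/L

0.888 M


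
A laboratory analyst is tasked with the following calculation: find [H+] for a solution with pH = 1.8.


[H+] = 10^(-pH) = 10^(-1.8)
= 1.58×10^-2 M

1.58×10^-2 M


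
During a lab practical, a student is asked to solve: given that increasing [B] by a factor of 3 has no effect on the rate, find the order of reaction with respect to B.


rate ∝ [B]^n
rate ∝ [B]^0
Order in B: 0

0


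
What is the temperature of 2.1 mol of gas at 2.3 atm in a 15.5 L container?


PV = nRT  (R = 0.08206 L·atm/(mol·K))
T = PV/(nR) = 2.3×15.5/(2.1×0.08206)
= 35.65/0.172326
= 206.88 K

206.88 K


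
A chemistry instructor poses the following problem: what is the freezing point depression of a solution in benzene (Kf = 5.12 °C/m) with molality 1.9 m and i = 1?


ΔTf = Kf × m × i
= 5.12 × 1.9 × 1
= 9.728 °C

9.728 °C


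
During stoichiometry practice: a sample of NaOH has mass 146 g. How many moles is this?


M(NaOH) = 40.0 g/mol
n = mass/M = 146/40.0 = 3.65 mol

3.65 mol


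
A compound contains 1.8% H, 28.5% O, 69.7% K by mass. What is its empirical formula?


Assume 100 g sample. Moles of each element:
  H: 1.8/1.008 = 1.786 mol
  O: 28.5/16.0 = 1.781 mol
  K: 69.7/39.1 = 1.783 mol
Divide by smallest (1.781):
  H: 1.786/1.781 = 1.0
  O: 1.781/1.781 = 1.0
  K: 1.783/1.781 = 1.0
Empirical formula: KOH

KOH


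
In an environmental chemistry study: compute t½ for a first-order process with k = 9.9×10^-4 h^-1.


t½ = ln2/k = 0.693147/(9.9×10^-4 h^-1)
= 700.1 h

700.1 h


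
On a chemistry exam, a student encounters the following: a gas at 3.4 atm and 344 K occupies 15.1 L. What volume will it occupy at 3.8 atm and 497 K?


P1V1/T1 = P2V2/T2
V2 = P1V1T2/(T1P2)
= 3.4×15.1×497/(344×3.8)
= 19.52 L

19.52 L


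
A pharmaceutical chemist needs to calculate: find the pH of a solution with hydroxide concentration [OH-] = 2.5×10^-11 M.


pOH = -log10([OH-]) = -log10(2.5×10^-11)
= 11 - log10(2.5) = 10.6
pH = 14 - pOH = 14 - 10.6 = 3.4

3.4


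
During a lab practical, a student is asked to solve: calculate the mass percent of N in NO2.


M(NO2) = 1×14.01 + 2×16.0 = 46.01 g/mol
Mass of N = 1 × 14.01 = 14.01 g/mol
% N = 14.01/46.01 × 100 = 30.45%

30.45%


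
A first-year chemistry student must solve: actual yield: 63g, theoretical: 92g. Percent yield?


% yield = actual/theoretical × 100
= 63/92 × 100
= 68.48%

68.48%


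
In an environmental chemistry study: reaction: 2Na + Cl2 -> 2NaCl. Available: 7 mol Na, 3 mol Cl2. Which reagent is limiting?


Mole ratio available / coefficient:
  Na: 7/2 = 3.500
  Cl2: 3/1 = 3.000
Smaller ratio is limiting.

Cl2


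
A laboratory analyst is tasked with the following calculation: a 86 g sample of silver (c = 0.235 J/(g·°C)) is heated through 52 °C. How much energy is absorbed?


q = mcΔT = 86 × 0.235 × 52
= 1050.92 J

1050.92 J


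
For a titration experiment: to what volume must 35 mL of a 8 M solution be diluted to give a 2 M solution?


C1V1 = C2V2
8 × 35 = 2 × V2
V2 = 280/2 = 140.0 mL

140.0 mL


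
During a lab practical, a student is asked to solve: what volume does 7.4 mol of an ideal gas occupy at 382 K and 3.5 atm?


PV = nRT  (R = 0.08206 L·atm/(mol·K))
V = nRT/P = 7.4×0.08206×382/3.5
= 66.276 L

66.276 L


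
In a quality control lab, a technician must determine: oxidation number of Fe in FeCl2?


x + 2(-1) = 0, so x = +2
Oxidation number: +2

+2


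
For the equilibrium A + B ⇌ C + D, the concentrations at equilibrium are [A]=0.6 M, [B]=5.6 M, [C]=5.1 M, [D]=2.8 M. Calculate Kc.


Kc = [C][D]/([A][B])
= (5.1^1 × 2.8^1)/(0.6^1 × 5.6^1)
= 14.28/3.36
= 4.250

4.250


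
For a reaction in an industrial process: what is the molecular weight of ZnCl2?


M(ZnCl2) = 1×65.38 + 2×35.45
= 65.38 + 70.9
= 136.28 g/mol

136.28 g/mol


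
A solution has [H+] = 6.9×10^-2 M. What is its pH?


pH = -log10([H+]) = -log10(6.9×10^-2)
= 2 - log10(6.9)
= 2 - 0.84
= 1.16

1.16


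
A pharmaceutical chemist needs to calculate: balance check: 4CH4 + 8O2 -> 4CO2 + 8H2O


Equation: 4CH4 + 8O2 -> 4CO2 + 8H2O
Check atoms: C: 4=4, H: 16=16, O: 16=16
Balanced

Yes, balanced


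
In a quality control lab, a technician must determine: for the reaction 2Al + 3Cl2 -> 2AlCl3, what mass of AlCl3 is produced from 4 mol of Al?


Mole ratio AlCl3:Al = 2:2
n(AlCl3) = 4 × 2/2 = 4.000 mol
mass = 4.000 × 133.33 = 533.32 g

533.32 g


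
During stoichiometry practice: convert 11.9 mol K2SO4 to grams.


M(K2SO4) = 174.27 g/mol
mass = n × M = 11.9 × 174.27 = 2073.81 g

2073.81 g


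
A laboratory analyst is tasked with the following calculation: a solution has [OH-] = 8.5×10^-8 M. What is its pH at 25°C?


pOH = -log10([OH-]) = -log10(8.5×10^-8)
= 8 - log10(8.5) = 7.07
pH = 14 - pOH = 14 - 7.07 = 6.93

6.93


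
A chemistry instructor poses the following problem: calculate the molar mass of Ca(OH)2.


M(Ca(OH)2) = 1×40.08 + 2×16.0 + 2×1.008
= 40.08 + 32.0 + 2.02
= 74.1 g/mol

74.1 g/mol


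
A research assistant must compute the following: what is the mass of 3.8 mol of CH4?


M(CH4) = 16.04 g/mol
mass = n × M = 3.8 × 16.04 = 60.95 g

60.95 g


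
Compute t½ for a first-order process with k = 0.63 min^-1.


t½ = ln2/k = 0.693147/(0.63 min^-1)
= 1.100 min

1.100 min


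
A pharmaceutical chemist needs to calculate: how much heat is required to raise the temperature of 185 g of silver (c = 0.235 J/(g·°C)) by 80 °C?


q = mcΔT = 185 × 0.235 × 80
= 3478.00 J

3478.00 J


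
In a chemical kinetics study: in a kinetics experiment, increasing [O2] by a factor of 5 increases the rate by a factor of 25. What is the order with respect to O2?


rate ∝ [O2]^n
5^n = 25 → n = 2
Order in O2: 2

2


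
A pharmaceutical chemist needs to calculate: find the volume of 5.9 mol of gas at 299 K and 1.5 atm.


PV = nRT  (R = 0.08206 L·atm/(mol·K))
V = nRT/P = 5.9×0.08206×299/1.5
= 96.508 L

96.508 L


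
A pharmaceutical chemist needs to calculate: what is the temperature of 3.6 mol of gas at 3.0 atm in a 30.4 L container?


PV = nRT  (R = 0.08206 L·atm/(mol·K))
T = PV/(nR) = 3.0×30.4/(3.6×0.08206)
= 91.20/0.295416
= 308.72 K

308.72 K


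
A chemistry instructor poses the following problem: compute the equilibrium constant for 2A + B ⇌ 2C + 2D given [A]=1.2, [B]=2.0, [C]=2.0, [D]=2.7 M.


Kc = [C]^2[D]^2/([A]^2[B])
= (2.0^2 × 2.7^2)/(1.2^2 × 2.0^1)
= 29.16/2.88
= 10.13

10.13


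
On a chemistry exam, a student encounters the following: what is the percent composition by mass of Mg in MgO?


M(MgO) = 1×24.31 + 1×16.0 = 40.31 g/mol
Mass of Mg = 1 × 24.31 = 24.31 g/mol
% Mg = 24.31/40.31 × 100 = 60.31%

60.31%


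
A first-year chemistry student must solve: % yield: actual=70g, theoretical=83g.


% yield = actual/theoretical × 100
= 70/83 × 100
= 84.34%

84.34%


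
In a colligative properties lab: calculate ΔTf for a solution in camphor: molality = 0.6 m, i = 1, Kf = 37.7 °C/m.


ΔTf = Kf × m × i
= 37.7 × 0.6 × 1
= 22.62 °C

22.62 °C


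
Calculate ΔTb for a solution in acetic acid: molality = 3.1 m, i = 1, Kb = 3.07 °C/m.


ΔTb = Kb × m × i
= 3.07 × 3.1 × 1
= 9.517 °C

9.517 °C


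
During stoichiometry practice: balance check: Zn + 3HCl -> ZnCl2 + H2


Equation: Zn + 3HCl -> ZnCl2 + H2
Check atoms: Cl: 3≠2, H: 3≠2, Zn: 1=1
Not balanced

No, not balanced


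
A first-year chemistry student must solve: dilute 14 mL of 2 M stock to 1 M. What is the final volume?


C1V1 = C2V2
2 × 14 = 1 × V2
V2 = 28/1 = 28.0 mL

28.0 mL


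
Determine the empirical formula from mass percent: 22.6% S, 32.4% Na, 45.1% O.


Assume 100 g sample. Moles of each element:
  S: 22.6/32.07 = 0.705 mol
  Na: 32.4/22.99 = 1.409 mol
  O: 45.1/16.0 = 2.819 mol
Divide by smallest (0.705):
  S: 0.705/0.705 = 1.0
  Na: 1.409/0.705 = 2.0
  O: 2.819/0.705 = 4.0
Empirical formula: Na2SO4

Na2SO4


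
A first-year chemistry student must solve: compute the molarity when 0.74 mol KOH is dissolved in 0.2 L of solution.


M = n/V = 0.74/0.2 = 3.700 mol/L

3.700 M


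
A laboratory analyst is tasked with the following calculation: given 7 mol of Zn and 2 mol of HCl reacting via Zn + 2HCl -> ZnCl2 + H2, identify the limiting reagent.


Mole ratio available / coefficient:
  Zn: 7/1 = 7.000
  HCl: 2/2 = 1.000
Smaller ratio is limiting.

HCl


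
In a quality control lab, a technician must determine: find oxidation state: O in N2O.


O is usually -2
Oxidation number: -2

-2


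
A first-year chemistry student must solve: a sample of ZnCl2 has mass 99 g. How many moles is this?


M(ZnCl2) = 136.28 g/mol
n = mass/M = 99/136.28 = 0.7264 mol

0.7264 mol


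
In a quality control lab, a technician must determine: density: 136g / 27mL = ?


ρ = mass/volume
= 136/27
= 5.037 g/mL

5.037 g/mL


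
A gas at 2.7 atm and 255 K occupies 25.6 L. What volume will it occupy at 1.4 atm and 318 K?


P1V1/T1 = P2V2/T2
V2 = P1V1T2/(T1P2)
= 2.7×25.6×318/(255×1.4)
= 61.569 L

61.569 L


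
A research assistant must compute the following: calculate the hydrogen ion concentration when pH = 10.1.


[H+] = 10^(-pH) = 10^(-10.1)
= 7.94×10^-11 M

7.94×10^-11 M


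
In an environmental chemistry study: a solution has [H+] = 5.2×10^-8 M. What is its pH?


pH = -log10([H+]) = -log10(5.2×10^-8)
= 8 - log10(5.2)
= 8 - 0.72
= 7.28

7.28


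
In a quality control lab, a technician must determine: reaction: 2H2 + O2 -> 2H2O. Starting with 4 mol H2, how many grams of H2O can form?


Mole ratio H2O:H2 = 2:2
n(H2O) = 4 × 2/2 = 4.000 mol
mass = 4.000 × 18.02 = 72.08 g

72.08 g


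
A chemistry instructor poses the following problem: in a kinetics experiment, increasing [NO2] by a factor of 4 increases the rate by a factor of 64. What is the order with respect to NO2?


rate ∝ [NO2]^n
4^n = 64 → n = 3
Order in NO2: 3

3
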